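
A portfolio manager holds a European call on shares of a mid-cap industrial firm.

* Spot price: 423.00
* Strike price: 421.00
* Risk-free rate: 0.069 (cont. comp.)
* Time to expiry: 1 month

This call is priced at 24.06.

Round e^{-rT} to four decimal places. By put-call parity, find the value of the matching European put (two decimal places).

19.66

exp(−rT) = exp(−0.069·0.08333) = 0.9943
Put-call parity: C − P = S − K·e^(−rT) = 423 − 421·0.9943 = 423 − 418.6003 = 4.3997
P = C − (C − P) = 24.06 − (4.3997) = 19.6603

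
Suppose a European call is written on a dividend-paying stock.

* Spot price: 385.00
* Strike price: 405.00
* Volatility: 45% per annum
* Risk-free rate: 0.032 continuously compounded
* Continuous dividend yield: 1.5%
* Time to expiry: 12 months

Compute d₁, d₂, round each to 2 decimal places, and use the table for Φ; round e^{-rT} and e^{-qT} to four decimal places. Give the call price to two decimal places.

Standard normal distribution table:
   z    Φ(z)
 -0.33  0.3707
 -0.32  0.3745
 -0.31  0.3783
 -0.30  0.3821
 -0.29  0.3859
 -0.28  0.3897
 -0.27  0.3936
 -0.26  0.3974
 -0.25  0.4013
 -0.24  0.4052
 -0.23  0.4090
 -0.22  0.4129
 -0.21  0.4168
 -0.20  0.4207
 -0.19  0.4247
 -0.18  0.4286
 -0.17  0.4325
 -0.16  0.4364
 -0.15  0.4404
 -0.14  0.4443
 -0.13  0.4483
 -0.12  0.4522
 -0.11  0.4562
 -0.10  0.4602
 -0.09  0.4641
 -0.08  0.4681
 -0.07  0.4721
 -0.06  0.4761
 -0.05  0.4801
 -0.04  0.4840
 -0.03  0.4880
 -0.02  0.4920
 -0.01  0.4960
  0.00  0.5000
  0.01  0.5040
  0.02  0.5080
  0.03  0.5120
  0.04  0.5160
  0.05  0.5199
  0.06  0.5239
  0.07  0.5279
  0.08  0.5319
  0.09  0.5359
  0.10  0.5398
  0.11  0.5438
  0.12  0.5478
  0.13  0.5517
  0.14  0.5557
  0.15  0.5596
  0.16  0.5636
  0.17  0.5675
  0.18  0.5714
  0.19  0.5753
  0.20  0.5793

σ√T = 0.45·√1 = 0.4500
d₁ = [ln(385/405) + (0.032 − 0.015 + ½·0.45²)·1] / (σ√T) = (-0.0506 + 0.1183) / 0.4500 = 0.1502 → 0.15
d₂ = 0.1502 − 0.4500 = -0.2998 → -0.30
exp(−qT) = exp(−0.015·1) = 0.9851;  exp(−rT) = exp(−0.032·1) = 0.9685
N(d₁) = N(0.15) = 0.5596;  N(d₂) = N(-0.30) = 0.3821
C = 385·0.9851·0.5596 − 405·0.9685·0.3821 = 212.2359 − 149.8759 = 62.3600

62.36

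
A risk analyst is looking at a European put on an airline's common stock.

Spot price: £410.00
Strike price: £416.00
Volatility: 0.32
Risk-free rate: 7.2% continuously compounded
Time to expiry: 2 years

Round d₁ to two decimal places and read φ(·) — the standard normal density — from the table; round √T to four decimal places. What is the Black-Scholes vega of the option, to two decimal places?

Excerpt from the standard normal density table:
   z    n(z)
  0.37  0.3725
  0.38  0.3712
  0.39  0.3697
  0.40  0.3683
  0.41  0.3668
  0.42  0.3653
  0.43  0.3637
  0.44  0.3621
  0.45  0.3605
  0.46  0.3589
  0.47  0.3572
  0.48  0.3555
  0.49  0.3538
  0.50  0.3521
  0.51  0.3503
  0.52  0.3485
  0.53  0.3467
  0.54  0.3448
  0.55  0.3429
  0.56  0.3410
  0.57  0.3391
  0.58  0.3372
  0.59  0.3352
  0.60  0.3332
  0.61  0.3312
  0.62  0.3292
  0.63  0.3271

203.11

σ√T = 0.32 × 1.4142 = 0.4525
d₁ = [ln(410/416) + (0.072 + 0.32²/2)·2] / 0.4525 = [-0.0145 + 0.2464] / 0.4525 = 0.5124 → 0.51
√T = √2 = 1.4142
φ(d₁) = φ(0.51) = 0.3503
vega = S·φ(d₁)·√T = 410·0.3503·1.4142 = 203.1116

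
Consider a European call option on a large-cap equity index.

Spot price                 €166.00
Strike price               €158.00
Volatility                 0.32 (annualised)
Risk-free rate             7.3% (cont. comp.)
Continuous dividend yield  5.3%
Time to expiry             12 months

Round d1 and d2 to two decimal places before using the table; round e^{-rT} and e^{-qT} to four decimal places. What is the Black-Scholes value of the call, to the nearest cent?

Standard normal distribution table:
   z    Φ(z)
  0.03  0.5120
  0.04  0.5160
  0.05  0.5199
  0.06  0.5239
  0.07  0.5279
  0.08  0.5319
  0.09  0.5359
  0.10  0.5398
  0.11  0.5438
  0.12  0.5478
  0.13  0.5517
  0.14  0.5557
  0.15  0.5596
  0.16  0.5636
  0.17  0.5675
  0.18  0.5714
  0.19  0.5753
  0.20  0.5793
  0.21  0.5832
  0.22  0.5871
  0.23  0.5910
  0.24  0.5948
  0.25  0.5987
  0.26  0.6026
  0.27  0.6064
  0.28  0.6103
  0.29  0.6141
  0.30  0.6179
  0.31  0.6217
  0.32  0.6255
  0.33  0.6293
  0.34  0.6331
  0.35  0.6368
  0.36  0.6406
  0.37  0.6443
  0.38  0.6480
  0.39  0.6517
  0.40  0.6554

€25.07

σ√T = 0.32·√1 = 0.3200
d₁ = [ln(166/158) + (0.073 − 0.053 + 0.32²/2)·1] / 0.3200 = [0.0494 + 0.0712] / 0.3200 = 0.3769 → 0.38
d₂ = d₁ − σ√T = 0.3769 − 0.3200 = 0.0569 → 0.06
exp(−qT) = exp(−0.053·1) = 0.9484;  exp(−rT) = exp(−0.073·1) = 0.9296
C = 166·0.9484·N(0.38) − 158·0.9296·N(0.06) = 166·0.9484·0.6480 − 158·0.9296·0.5239 = 102.0175 − 76.9488 = 25.0687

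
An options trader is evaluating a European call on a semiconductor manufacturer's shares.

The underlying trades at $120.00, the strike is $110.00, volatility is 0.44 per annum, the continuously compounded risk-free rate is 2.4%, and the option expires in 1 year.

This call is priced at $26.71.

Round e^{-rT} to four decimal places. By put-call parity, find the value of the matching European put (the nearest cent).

e^(−rT) = e^(−0.024·1) = 0.9763
Put-call parity: C − P = S − K·e^(−rT) = 120 − 110·0.9763 = 120 − 107.3930 = 12.6070
P = C − (C − P) = 26.71 − (12.6070) = 14.1030

$14.10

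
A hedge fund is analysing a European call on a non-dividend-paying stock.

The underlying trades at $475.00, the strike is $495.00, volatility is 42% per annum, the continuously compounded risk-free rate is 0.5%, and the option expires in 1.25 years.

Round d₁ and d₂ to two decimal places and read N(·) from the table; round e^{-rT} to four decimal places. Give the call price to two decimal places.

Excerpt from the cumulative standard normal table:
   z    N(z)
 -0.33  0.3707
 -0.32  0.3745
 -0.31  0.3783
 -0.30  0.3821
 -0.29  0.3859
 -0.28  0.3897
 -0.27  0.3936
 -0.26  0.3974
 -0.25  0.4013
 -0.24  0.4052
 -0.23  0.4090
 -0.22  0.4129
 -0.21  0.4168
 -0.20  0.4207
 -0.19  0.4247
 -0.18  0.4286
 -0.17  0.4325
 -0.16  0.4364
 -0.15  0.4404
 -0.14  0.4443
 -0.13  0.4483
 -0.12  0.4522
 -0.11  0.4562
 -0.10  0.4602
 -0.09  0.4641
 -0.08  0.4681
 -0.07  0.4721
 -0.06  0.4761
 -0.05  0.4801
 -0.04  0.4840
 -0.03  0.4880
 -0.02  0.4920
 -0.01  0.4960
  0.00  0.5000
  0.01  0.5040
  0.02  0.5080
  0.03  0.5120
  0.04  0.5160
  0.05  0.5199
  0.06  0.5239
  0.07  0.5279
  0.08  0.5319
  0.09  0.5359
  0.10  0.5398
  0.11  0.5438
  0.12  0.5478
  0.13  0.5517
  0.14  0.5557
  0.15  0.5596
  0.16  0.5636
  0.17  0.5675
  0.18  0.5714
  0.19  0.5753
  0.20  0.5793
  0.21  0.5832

$81.61

T = 1.25;  σ√T = 0.4696
d₁ = [ln(475/495) + (0.005 + 0.42²/2)·1.25] / 0.4696 = [-0.0412 + 0.1165] / 0.4696 = 0.1603 ≈ 0.16
d₂ = d₁ − σ√T = 0.1603 − 0.4696 = -0.3093 ≈ -0.31
exp(−rT) = exp(−0.005·1.25) = 0.9938
C = 475·N(0.16) − 495·0.9938·N(-0.31) = 475·0.5636 − 495·0.9938·0.3783 = 267.7100 − 186.0975 = 81.6125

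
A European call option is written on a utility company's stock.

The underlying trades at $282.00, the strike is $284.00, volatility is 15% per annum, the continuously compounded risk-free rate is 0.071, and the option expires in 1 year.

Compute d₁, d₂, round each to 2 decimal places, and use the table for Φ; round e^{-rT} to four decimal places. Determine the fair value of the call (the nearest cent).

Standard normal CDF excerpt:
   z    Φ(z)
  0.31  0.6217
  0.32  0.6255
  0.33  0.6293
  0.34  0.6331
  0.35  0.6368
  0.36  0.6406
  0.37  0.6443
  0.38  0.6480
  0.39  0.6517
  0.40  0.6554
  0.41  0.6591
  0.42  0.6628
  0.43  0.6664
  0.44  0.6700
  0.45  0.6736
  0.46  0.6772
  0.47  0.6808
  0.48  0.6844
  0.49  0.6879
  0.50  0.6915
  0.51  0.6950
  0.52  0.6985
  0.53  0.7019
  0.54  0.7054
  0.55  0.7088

T = 1;  σ√T = 0.1500
d₁ = [ln(282/284) + (0.071 + 0.15²/2)·1] / 0.1500 = [-0.0071 + 0.0822] / 0.1500 = 0.5012 → 0.50
d₂ = d₁ − σ√T = 0.5012 − 0.1500 = 0.3512 → 0.35
e^(−rT) = e^(−0.071·1) = 0.9315
C = 282·N(0.50) − 284·0.9315·N(0.35) = 282·0.6915 − 284·0.9315·0.6368 = 195.0030 − 168.4629 = 26.5401

$26.54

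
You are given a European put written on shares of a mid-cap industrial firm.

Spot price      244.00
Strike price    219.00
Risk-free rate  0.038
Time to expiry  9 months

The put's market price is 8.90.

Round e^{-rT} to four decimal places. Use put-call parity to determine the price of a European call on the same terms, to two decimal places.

40.05

exp(−rT) = exp(−0.038·0.75) = 0.9719
Put-call parity: C − P = S − K·e^(−rT) = 244 − 219·0.9719 = 244 − 212.8461 = 31.1539
C = P + (C − P) = 8.90 + (31.1539) = 40.0539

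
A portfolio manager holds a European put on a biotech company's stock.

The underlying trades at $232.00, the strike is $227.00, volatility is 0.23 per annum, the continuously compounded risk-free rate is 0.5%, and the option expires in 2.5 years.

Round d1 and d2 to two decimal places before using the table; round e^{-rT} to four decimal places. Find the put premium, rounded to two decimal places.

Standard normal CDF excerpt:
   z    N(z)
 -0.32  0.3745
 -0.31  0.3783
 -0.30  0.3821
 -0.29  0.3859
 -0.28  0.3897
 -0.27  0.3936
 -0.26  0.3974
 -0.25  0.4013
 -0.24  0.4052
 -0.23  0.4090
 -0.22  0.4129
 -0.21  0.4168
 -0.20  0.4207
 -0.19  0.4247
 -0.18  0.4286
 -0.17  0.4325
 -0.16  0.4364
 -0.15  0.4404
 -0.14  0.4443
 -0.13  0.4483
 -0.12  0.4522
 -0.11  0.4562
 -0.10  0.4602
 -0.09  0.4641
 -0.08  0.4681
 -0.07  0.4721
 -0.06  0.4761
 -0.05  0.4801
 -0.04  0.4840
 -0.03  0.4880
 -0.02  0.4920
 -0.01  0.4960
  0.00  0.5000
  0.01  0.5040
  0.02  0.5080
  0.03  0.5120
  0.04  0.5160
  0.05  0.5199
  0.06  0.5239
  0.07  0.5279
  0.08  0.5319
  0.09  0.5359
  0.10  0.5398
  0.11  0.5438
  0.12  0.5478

$29.73

T = 2.5;  σ√T = 0.3637
ln(S/K) + (r + σ²/2)T = ln(232/227) + (0.005 + 0.23²/2)·2.5 = 0.0218 + 0.0786 = 0.1004
d₁ = 0.1004 / 0.3637 = 0.2761 ≈ 0.28
d₂ = d₁ − σ√T = 0.2761 − 0.3637 = -0.0875 ≈ -0.09
e^(−rT) = e^(−0.005·2.5) = 0.9876
P = 227·0.9876·N(0.09) − 232·N(-0.28) = 227·0.9876·0.5359 − 232·0.3897 = 120.1408 − 90.4104 = 29.7304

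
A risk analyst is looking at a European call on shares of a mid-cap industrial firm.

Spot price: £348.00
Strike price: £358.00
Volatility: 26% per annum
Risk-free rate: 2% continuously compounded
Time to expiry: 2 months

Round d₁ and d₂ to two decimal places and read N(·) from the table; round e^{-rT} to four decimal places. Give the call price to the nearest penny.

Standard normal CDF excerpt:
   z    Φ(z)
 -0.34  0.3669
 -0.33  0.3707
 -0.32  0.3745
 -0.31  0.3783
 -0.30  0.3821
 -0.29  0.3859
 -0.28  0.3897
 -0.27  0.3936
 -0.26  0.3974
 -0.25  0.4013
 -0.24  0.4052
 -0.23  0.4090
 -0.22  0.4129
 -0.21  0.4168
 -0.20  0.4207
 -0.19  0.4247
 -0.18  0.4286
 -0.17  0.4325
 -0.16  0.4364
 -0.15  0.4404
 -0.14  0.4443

σ√T = 0.26·√0.1667 = 0.1061
ln(S/K) + (r + σ²/2)T = ln(348/358) + (0.02 + 0.26²/2)·0.1667 = -0.0283 + 0.0090 = -0.0194
d₁ = -0.0194 / 0.1061 = -0.1824 which rounds to -0.18
d₂ = d₁ − σ√T = -0.1824 − 0.1061 = -0.2886 which rounds to -0.29
e^(−rT) = e^(−0.02·0.1667) = 0.9967
N(d₁) = N(-0.18) = 0.4286;  N(d₂) = N(-0.29) = 0.3859
C = 348·0.4286 − 358·0.9967·0.3859 = 149.1528 − 137.6963 = 11.4565

£11.46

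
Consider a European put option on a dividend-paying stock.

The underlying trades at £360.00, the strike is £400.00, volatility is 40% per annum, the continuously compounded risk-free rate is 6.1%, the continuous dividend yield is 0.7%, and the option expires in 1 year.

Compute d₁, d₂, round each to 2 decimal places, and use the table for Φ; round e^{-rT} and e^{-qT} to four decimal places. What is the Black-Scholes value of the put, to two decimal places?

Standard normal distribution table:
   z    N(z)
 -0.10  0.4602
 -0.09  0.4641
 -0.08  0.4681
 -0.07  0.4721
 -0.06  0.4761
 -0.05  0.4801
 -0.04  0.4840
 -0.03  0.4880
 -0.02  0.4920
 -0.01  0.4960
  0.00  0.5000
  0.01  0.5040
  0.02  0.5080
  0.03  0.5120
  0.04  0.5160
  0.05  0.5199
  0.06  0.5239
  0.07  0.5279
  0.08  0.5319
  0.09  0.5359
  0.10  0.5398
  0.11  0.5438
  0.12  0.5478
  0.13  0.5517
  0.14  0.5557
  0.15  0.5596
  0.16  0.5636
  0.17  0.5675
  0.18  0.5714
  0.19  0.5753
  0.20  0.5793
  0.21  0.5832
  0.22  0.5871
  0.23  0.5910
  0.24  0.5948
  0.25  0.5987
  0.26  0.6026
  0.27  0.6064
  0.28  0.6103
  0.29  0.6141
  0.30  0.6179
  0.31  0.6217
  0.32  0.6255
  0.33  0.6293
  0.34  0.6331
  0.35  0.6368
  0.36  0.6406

σ√T = 0.4·√1 = 0.4000
d₁ = [ln(360/400) + (0.061 − 0.007 + 0.4²/2)·1] / 0.4000 = [-0.1054 + 0.1340] / 0.4000 = 0.0716 ≈ 0.07
d₂ = d₁ − σ√T = 0.0716 − 0.4000 = -0.3284 ≈ -0.33
exp(−qT) = exp(−0.007·1) = 0.9930;  exp(−rT) = exp(−0.061·1) = 0.9408
N(−d₂) = N(0.33) = 0.6293;  N(−d₁) = N(-0.07) = 0.4721
P = 400·0.9408·0.6293 − 360·0.9930·0.4721 = 236.8182 − 168.7663 = 68.0519

£68.05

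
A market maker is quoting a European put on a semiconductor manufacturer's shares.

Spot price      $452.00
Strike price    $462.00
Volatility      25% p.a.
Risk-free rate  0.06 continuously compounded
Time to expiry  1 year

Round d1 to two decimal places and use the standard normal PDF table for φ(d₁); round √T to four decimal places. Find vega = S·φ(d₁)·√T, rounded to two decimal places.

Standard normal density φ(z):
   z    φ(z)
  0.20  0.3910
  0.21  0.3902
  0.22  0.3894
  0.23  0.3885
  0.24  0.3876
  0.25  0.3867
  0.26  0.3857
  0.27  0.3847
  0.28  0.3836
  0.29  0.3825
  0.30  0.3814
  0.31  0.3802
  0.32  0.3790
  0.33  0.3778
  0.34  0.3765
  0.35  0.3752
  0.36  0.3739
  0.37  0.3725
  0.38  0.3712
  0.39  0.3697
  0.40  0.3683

173.39

σ√T = 0.25·√1 = 0.2500
ln(S/K) + (r + σ²/2)T = ln(452/462) + (0.06 + 0.25²/2)·1 = -0.0219 + 0.0912 = 0.0694
d₁ = 0.0694 / 0.2500 = 0.2775 → 0.28
√T = √1 = 1.0000
φ(d₁) = φ(0.28) = 0.3836
vega = S·φ(d₁)·√T = 452·0.3836·1.0000 = 173.3872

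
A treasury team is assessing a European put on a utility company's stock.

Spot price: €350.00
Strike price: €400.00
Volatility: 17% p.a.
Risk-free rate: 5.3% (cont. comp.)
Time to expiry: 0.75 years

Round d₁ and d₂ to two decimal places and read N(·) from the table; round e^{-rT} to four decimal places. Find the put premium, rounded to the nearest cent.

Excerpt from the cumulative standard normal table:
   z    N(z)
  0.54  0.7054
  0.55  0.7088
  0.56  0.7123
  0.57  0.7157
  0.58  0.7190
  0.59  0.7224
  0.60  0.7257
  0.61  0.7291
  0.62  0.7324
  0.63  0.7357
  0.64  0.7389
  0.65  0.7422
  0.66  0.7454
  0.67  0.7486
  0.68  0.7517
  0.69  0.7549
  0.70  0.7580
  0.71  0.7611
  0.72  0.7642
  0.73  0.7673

σ√T = 0.17 × 0.8660 = 0.1472
d₁ = [ln(350/400) + (0.053 + 0.17²/2)·0.75] / 0.1472 = [-0.1335 + 0.0506] / 0.1472 = -0.5634 which rounds to -0.56
d₂ = d₁ − σ√T = -0.5634 − 0.1472 = -0.7106 which rounds to -0.71
exp(−rT) = exp(−0.053·0.75) = 0.9610
N(−d₂) = N(0.71) = 0.7611;  N(−d₁) = N(0.56) = 0.7123
P = 400·0.9610·0.7611 − 350·0.7123 = 292.5668 − 249.3050 = 43.2618

€43.26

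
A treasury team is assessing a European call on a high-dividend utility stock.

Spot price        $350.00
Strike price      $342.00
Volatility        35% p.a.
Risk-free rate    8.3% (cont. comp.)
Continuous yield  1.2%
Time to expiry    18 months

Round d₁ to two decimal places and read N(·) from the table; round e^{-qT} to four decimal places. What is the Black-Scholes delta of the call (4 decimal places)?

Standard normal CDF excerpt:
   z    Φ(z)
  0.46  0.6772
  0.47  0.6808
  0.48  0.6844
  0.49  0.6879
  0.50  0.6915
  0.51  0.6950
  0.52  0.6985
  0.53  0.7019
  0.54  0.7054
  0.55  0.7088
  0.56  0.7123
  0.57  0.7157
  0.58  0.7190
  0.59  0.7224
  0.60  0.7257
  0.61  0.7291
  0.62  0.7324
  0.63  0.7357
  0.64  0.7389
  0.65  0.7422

0.6861

σ√T = 0.35 × 1.2247 = 0.4287
ln(S/K) + (r − q + σ²/2)T = ln(350/342) + (0.083 − 0.012 + 0.35²/2)·1.5 = 0.0231 + 0.1984 = 0.2215
d₁ = 0.2215 / 0.4287 = 0.5167 → 0.52
N(d₁) = N(0.52) = 0.6985
Δ_call = exp(−qT)·N(d₁) = 0.9822·0.6985 = 0.6861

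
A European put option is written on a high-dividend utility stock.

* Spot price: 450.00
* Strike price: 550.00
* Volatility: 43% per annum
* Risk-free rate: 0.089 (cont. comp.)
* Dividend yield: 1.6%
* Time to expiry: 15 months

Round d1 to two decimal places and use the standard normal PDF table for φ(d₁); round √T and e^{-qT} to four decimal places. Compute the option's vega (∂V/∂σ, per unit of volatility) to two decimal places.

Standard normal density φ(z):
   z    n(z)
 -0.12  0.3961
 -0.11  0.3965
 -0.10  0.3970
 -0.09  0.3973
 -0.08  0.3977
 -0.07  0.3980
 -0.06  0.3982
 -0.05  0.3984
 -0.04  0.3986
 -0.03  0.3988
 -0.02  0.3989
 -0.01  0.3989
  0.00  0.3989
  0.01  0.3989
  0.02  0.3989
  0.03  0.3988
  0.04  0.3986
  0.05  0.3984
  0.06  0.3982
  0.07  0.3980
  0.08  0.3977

σ√T = 0.43 × 1.1180 = 0.4808
d₁ = [ln(450/550) + (0.089 − 0.016 + 0.43²/2)·1.25] / 0.4808 = [-0.2007 + 0.2068] / 0.4808 = 0.0128 ⇒ 0.01
√T = √1.25 = 1.1180
φ(d₁) = φ(0.01) = 0.3989
exp(−qT) = exp(−0.016·1.25) = 0.9802
vega = S·exp(−qT)·φ(d₁)·√T = 450·0.9802·0.3989·1.1180 = 196.7130

196.71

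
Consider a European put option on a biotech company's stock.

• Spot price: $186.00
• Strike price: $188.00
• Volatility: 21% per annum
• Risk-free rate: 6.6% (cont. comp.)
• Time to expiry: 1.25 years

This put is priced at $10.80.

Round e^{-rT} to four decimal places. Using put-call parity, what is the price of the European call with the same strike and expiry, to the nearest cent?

$23.69

exp(−rT) = exp(−0.066·1.25) = 0.9208
Put-call parity: C − P = S − K·e^(−rT) = 186 − 188·0.9208 = 186 − 173.1104 = 12.8896
C = P + (C − P) = 10.80 + (12.8896) = 23.6896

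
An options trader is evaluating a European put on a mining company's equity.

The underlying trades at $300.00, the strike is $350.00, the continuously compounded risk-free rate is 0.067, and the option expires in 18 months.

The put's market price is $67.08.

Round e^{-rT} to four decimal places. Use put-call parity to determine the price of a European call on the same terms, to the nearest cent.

e^(−rT) = e^(−0.067·1.5) = 0.9044
Put-call parity: C − P = S − K·e^(−rT) = 300 − 350·0.9044 = 300 − 316.5400 = -16.5400
C = P + (C − P) = 67.08 + (-16.5400) = 50.5400

$50.54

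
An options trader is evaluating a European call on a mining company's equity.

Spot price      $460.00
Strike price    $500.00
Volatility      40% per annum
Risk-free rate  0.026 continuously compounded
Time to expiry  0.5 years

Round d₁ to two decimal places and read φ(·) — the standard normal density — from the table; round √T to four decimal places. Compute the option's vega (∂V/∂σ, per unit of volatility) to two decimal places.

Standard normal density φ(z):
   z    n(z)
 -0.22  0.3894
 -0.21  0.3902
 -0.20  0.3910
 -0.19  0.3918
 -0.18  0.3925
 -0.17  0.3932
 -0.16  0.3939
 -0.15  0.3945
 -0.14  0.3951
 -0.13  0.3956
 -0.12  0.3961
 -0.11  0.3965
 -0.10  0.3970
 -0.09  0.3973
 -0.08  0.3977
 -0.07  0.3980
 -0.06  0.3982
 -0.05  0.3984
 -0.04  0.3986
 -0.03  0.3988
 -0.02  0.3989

σ√T = 0.4·√0.5 = 0.2828
d₁ = [ln(460/500) + (0.026 + ½·0.4²)·0.5] / (σ√T) = (-0.0834 + 0.0530) / 0.2828 = -0.1074 → -0.11
√T = √0.5 = 0.7071
φ(d₁) = φ(-0.11) = 0.3965
vega = S·φ(d₁)·√T = 460·0.3965·0.7071 = 128.9680

128.97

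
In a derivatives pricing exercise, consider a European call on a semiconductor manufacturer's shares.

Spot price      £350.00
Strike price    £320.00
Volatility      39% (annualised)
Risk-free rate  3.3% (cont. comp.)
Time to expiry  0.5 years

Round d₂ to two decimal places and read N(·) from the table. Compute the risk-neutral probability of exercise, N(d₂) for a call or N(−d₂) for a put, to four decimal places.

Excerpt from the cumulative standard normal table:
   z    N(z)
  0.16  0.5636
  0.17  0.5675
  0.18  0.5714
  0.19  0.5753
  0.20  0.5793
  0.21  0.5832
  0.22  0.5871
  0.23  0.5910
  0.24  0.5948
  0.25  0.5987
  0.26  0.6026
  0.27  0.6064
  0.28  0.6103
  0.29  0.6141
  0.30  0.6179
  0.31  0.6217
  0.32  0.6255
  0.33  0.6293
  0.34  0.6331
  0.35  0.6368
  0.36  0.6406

0.5987

σ√T = 0.39·√0.5 = 0.2758
ln(S/K) + (r + σ²/2)T = ln(350/320) + (0.033 + 0.39²/2)·0.5 = 0.0896 + 0.0545 = 0.1441
d₁ = 0.1441 / 0.2758 = 0.5227 ⇒ 0.52
d₂ = d₁ − σ√T = 0.5227 − 0.2758 = 0.2469 ⇒ 0.25
Risk-neutral Pr[S_T > K] = N(d₂) = N(0.25) = 0.5987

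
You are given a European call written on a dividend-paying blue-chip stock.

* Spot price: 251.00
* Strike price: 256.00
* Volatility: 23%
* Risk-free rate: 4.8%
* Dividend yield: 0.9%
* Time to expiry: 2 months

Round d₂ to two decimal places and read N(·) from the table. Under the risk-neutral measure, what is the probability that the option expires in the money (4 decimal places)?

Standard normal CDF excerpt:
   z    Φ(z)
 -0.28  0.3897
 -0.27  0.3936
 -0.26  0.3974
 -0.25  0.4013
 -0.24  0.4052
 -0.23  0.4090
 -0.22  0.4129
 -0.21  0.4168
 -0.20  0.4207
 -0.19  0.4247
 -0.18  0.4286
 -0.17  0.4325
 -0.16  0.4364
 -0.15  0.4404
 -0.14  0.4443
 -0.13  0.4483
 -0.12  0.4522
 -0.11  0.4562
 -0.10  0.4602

0.4247

T = 0.1667;  σ√T = 0.0939
d₁ = [ln(251/256) + (0.048 − 0.009 + 0.23²/2)·0.1667] / 0.0939 = [-0.0197 + 0.0109] / 0.0939 = -0.0939 ≈ -0.09
d₂ = d₁ − σ√T = -0.0939 − 0.0939 = -0.1878 ≈ -0.19
Risk-neutral Pr[S_T > K] = N(d₂) = N(-0.19) = 0.4247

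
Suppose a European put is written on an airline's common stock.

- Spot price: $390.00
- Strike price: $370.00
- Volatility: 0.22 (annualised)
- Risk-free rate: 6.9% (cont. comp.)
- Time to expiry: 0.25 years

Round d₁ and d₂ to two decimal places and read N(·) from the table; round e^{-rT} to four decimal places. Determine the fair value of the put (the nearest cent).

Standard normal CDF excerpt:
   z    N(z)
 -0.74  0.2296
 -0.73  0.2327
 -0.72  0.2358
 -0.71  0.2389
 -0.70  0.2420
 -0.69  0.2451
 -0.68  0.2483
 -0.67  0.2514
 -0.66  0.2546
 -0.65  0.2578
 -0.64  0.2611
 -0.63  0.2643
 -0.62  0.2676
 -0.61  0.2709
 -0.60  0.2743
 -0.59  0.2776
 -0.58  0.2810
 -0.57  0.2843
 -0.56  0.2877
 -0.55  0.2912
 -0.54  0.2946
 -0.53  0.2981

$6.60

σ√T = 0.22·√0.25 = 0.1100
d₁ = [ln(390/370) + (0.069 + 0.22²/2)·0.25] / 0.1100 = [0.0526 + 0.0233] / 0.1100 = 0.6904 which rounds to 0.69
d₂ = d₁ − σ√T = 0.6904 − 0.1100 = 0.5804 which rounds to 0.58
exp(−rT) = exp(−0.069·0.25) = 0.9829
N(−d₂) = N(-0.58) = 0.2810;  N(−d₁) = N(-0.69) = 0.2451
P = 370·0.9829·0.2810 − 390·0.2451 = 102.1921 − 95.5890 = 6.6031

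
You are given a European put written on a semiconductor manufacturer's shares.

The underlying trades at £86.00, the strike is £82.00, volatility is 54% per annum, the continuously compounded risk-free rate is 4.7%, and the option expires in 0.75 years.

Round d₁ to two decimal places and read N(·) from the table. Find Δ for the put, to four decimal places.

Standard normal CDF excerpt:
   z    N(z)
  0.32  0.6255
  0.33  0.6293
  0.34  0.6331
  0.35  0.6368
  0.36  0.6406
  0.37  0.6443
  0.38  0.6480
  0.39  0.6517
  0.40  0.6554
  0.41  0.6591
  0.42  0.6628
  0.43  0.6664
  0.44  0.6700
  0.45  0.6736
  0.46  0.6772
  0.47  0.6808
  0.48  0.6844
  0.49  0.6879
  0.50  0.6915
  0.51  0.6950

σ√T = 0.54 × 0.8660 = 0.4677
ln(S/K) + (r + σ²/2)T = ln(86/82) + (0.047 + 0.54²/2)·0.75 = 0.0476 + 0.1446 = 0.1922
d₁ = 0.1922 / 0.4677 = 0.4110 → 0.41
N(d₁) = N(0.41) = 0.6591
Δ_put = N(d₁) − 1 = 0.6591 − 1 = -0.3409

-0.3409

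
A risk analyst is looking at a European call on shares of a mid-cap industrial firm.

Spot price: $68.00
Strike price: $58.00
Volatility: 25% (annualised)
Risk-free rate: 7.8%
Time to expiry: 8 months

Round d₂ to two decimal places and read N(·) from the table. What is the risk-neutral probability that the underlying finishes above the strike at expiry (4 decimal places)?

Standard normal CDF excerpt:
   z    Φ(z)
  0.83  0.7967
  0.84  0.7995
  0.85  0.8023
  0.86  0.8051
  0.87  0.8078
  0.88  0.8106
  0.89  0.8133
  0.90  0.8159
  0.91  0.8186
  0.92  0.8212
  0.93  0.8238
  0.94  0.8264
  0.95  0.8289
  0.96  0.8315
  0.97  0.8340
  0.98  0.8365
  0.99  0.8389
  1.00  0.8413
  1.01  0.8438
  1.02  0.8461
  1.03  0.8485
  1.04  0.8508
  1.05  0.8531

0.8238

T = 0.6667;  σ√T = 0.2041
ln(S/K) + (r + σ²/2)T = ln(68/58) + (0.078 + 0.25²/2)·0.6667 = 0.1591 + 0.0728 = 0.2319
d₁ = 0.2319 / 0.2041 = 1.1361 → 1.14
d₂ = d₁ − σ√T = 1.1361 − 0.2041 = 0.9319 → 0.93
Pr(exercise) under Q = N(d₂) = 0.8238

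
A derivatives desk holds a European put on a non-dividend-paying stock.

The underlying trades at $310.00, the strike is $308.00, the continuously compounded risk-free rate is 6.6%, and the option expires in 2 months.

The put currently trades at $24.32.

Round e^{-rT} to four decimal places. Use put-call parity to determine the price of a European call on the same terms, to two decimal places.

$29.68

exp(−rT) = exp(−0.066·0.1667) = 0.9891
Put-call parity: C − P = S − K·e^(−rT) = 310 − 308·0.9891 = 310 − 304.6428 = 5.3572
C = P + (C − P) = 24.32 + (5.3572) = 29.6772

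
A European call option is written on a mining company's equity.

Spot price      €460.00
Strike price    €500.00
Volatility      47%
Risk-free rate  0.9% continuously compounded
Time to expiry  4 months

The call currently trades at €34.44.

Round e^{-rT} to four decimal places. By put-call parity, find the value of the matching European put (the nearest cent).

€72.94

e^(−rT) = e^(−0.009·0.3333) = 0.9970
Put-call parity: C − P = S − K·e^(−rT) = 460 − 500·0.9970 = 460 − 498.5000 = -38.5000
P = C − (C − P) = 34.44 − (-38.5000) = 72.9400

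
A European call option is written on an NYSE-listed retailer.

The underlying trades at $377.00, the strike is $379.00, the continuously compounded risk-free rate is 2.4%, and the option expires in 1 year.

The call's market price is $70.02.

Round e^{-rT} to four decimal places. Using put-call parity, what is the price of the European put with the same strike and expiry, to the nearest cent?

e^(−rT) = e^(−0.024·1) = 0.9763
Put-call parity: C − P = S − K·e^(−rT) = 377 − 379·0.9763 = 377 − 370.0177 = 6.9823
P = C − (C − P) = 70.02 − (6.9823) = 63.0377

$63.04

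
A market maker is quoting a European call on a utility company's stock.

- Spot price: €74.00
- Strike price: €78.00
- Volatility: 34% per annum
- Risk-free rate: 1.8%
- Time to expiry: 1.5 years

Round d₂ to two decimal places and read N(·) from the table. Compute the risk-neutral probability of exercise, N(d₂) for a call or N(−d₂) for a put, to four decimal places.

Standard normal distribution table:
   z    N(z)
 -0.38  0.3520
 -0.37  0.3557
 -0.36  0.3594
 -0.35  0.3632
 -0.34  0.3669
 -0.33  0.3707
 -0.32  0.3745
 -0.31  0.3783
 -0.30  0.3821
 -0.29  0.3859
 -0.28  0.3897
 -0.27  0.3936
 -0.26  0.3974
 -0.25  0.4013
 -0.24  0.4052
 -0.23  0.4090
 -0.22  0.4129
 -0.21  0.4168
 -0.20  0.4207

σ√T = 0.34·√1.5 = 0.4164
d₁ = [ln(74/78) + (0.018 + ½·0.34²)·1.5] / (σ√T) = (-0.0526 + 0.1137) / 0.4164 = 0.1466 ≈ 0.15
d₂ = 0.1466 − 0.4164 = -0.2698 ≈ -0.27
Risk-neutral Pr[S_T > K] = N(d₂) = N(-0.27) = 0.3936

0.3936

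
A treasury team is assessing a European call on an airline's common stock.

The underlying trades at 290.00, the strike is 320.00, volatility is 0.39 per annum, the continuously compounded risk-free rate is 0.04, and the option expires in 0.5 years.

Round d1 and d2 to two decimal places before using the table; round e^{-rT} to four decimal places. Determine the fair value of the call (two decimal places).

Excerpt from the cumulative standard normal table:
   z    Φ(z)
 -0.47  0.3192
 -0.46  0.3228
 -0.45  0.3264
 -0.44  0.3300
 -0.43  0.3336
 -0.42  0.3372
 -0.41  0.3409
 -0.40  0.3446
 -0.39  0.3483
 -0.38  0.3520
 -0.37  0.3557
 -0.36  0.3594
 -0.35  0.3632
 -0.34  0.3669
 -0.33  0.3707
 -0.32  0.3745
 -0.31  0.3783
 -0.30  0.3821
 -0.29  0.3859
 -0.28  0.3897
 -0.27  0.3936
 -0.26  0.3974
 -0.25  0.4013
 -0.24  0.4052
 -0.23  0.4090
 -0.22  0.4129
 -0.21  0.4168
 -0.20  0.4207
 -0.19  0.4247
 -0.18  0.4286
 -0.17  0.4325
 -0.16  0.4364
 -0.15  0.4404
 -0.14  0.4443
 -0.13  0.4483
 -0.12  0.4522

σ√T = 0.39·√0.5 = 0.2758
d₁ = [ln(290/320) + (0.04 + 0.39²/2)·0.5] / 0.2758 = [-0.0984 + 0.0580] / 0.2758 = -0.1466 → -0.15
d₂ = d₁ − σ√T = -0.1466 − 0.2758 = -0.4223 → -0.42
exp(−rT) = exp(−0.04·0.5) = 0.9802
N(d₁) = N(-0.15) = 0.4404;  N(d₂) = N(-0.42) = 0.3372
C = 290·0.4404 − 320·0.9802·0.3372 = 127.7160 − 105.7675 = 21.9485

21.95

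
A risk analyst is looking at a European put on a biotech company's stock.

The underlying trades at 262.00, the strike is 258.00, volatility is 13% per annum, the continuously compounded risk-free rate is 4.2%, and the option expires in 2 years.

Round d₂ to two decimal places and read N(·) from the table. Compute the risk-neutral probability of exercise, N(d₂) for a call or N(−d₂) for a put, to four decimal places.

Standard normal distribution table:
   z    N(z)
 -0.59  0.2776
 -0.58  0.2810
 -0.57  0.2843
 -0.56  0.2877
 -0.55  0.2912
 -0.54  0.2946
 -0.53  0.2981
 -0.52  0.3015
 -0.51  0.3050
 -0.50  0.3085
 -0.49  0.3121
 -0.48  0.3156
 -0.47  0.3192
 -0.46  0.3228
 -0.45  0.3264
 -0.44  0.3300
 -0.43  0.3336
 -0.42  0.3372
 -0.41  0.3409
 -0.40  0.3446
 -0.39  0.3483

σ√T = 0.13·√2 = 0.1838
d₁ = [ln(262/258) + (0.042 + 0.13²/2)·2] / 0.1838 = [0.0154 + 0.1009] / 0.1838 = 0.6325 ⇒ 0.63
d₂ = d₁ − σ√T = 0.6325 − 0.1838 = 0.4487 ⇒ 0.45
Risk-neutral Pr[S_T < K] = N(−d₂) = N(-0.45) = 0.3264

0.3264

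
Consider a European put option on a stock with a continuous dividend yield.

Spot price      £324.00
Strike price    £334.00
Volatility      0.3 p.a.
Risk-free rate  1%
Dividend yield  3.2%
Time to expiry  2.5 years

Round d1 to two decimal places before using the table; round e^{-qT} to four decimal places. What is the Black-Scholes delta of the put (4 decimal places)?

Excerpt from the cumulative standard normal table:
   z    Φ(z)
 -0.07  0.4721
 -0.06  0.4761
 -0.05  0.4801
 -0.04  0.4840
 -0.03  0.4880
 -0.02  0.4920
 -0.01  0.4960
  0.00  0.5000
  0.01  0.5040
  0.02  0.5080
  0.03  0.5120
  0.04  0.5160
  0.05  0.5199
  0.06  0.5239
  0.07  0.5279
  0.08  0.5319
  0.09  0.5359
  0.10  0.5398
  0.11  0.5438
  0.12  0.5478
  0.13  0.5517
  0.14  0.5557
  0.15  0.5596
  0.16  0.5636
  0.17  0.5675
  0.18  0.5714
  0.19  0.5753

σ√T = 0.3·√2.5 = 0.4743
d₁ = [ln(324/334) + (0.01 − 0.032 + ½·0.3²)·2.5] / (σ√T) = (-0.0304 + 0.0575) / 0.4743 = 0.0571 ≈ 0.06
N(d₁) = N(0.06) = 0.5239
Δ_put = e^(−qT)·(N(d₁) − 1) = 0.9231·(0.5239 − 1) = -0.4395

-0.4395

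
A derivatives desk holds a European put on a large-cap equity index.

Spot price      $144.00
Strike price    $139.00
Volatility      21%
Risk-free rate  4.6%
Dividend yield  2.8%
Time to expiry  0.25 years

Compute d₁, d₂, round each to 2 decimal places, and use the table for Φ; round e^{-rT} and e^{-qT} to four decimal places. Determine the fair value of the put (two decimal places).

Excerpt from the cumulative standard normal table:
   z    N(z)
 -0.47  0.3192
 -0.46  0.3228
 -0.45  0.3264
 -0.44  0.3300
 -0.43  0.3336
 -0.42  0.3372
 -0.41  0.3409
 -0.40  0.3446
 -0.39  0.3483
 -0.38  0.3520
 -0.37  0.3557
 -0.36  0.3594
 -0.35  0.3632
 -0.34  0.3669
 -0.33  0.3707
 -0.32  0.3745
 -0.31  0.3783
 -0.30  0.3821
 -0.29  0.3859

$3.24

σ√T = 0.21·√0.25 = 0.1050
ln(S/K) + (r − q + σ²/2)T = ln(144/139) + (0.046 − 0.028 + 0.21²/2)·0.25 = 0.0353 + 0.0100 = 0.0454
d₁ = 0.0454 / 0.1050 = 0.4319 → 0.43
d₂ = d₁ − σ√T = 0.4319 − 0.1050 = 0.3269 → 0.33
e^(−qT) = e^(−0.028·0.25) = 0.9930;  e^(−rT) = e^(−0.046·0.25) = 0.9886
N(−d₂) = N(-0.33) = 0.3707;  N(−d₁) = N(-0.43) = 0.3336
P = 139·0.9886·0.3707 − 144·0.9930·0.3336 = 50.9399 − 47.7021 = 3.2378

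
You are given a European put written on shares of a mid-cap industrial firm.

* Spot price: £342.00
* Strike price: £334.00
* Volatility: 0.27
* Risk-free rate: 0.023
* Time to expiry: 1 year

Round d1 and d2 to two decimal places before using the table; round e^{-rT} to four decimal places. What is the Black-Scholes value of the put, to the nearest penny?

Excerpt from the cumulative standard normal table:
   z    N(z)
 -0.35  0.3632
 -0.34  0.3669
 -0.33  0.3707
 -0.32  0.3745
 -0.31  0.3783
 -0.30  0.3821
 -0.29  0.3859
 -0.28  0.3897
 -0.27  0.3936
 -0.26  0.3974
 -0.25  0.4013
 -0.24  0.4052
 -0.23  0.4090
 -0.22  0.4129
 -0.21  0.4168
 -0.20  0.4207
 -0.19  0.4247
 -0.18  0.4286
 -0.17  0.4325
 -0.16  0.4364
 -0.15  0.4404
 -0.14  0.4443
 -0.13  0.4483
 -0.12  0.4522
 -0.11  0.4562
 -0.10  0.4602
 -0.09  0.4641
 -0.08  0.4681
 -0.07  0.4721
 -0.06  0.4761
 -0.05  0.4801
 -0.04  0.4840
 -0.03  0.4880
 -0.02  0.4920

£28.61

σ√T = 0.27 × 1.0000 = 0.2700
d₁ = [ln(342/334) + (0.023 + 0.27²/2)·1] / 0.2700 = [0.0237 + 0.0595] / 0.2700 = 0.3079 ≈ 0.31
d₂ = d₁ − σ√T = 0.3079 − 0.2700 = 0.0379 ≈ 0.04
e^(−rT) = e^(−0.023·1) = 0.9773
N(−d₂) = N(-0.04) = 0.4840;  N(−d₁) = N(-0.31) = 0.3783
P = 334·0.9773·0.4840 − 342·0.3783 = 157.9864 − 129.3786 = 28.6078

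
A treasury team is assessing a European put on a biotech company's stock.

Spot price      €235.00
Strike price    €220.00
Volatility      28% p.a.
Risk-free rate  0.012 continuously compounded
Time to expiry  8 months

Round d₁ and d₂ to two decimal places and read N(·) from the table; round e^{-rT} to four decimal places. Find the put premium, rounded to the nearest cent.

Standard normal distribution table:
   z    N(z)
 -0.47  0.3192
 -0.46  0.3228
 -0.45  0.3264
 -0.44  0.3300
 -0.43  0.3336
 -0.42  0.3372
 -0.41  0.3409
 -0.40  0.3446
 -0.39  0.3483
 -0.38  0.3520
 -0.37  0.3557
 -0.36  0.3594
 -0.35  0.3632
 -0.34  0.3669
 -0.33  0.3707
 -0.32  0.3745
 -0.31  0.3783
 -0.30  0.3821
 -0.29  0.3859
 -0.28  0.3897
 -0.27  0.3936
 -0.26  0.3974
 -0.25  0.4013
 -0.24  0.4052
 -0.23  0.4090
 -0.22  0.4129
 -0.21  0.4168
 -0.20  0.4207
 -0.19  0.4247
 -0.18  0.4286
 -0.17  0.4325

€13.41

σ√T = 0.28·√0.6667 = 0.2286
ln(S/K) + (r + σ²/2)T = ln(235/220) + (0.012 + 0.28²/2)·0.6667 = 0.0660 + 0.0341 = 0.1001
d₁ = 0.1001 / 0.2286 = 0.4378 which rounds to 0.44
d₂ = d₁ − σ√T = 0.4378 − 0.2286 = 0.2092 which rounds to 0.21
exp(−rT) = exp(−0.012·0.6667) = 0.9920
P = 220·0.9920·N(-0.21) − 235·N(-0.44) = 220·0.9920·0.4168 − 235·0.3300 = 90.9624 − 77.5500 = 13.4124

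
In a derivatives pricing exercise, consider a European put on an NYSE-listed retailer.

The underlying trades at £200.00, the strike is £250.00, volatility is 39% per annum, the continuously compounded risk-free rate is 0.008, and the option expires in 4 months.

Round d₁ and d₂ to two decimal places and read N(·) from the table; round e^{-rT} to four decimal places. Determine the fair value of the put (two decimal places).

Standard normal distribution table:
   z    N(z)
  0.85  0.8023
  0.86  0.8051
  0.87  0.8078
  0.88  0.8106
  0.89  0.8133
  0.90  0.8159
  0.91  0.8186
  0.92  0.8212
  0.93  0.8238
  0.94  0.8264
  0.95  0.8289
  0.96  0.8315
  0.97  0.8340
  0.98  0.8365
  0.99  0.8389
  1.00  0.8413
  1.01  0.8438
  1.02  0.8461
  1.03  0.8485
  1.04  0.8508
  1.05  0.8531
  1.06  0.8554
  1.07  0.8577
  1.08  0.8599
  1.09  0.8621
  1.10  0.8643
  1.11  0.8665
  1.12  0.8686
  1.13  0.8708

£53.38

T = 0.3333;  σ√T = 0.2252
d₁ = [ln(200/250) + (0.008 + 0.39²/2)·0.3333] / 0.2252 = [-0.2231 + 0.0280] / 0.2252 = -0.8666 ≈ -0.87
d₂ = d₁ − σ√T = -0.8666 − 0.2252 = -1.0918 ≈ -1.09
exp(−rT) = exp(−0.008·0.3333) = 0.9973
N(−d₂) = N(1.09) = 0.8621;  N(−d₁) = N(0.87) = 0.8078
P = 250·0.9973·0.8621 − 200·0.8078 = 214.9431 − 161.5600 = 53.3831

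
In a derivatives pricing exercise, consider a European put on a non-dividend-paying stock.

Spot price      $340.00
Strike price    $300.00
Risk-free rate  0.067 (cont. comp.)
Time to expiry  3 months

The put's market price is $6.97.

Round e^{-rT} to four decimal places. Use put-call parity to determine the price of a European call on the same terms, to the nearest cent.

$51.95

exp(−rT) = exp(−0.067·0.25) = 0.9834
Put-call parity: C − P = S − K·e^(−rT) = 340 − 300·0.9834 = 340 − 295.0200 = 44.9800
C = P + (C − P) = 6.97 + (44.9800) = 51.9500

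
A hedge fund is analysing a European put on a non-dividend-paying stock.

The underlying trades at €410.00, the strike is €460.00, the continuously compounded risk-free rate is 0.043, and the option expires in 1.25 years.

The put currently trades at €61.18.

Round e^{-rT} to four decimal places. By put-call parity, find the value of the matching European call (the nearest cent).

exp(−rT) = exp(−0.043·1.25) = 0.9477
Put-call parity: C − P = S − K·e^(−rT) = 410 − 460·0.9477 = 410 − 435.9420 = -25.9420
C = P + (C − P) = 61.18 + (-25.9420) = 35.2380

€35.24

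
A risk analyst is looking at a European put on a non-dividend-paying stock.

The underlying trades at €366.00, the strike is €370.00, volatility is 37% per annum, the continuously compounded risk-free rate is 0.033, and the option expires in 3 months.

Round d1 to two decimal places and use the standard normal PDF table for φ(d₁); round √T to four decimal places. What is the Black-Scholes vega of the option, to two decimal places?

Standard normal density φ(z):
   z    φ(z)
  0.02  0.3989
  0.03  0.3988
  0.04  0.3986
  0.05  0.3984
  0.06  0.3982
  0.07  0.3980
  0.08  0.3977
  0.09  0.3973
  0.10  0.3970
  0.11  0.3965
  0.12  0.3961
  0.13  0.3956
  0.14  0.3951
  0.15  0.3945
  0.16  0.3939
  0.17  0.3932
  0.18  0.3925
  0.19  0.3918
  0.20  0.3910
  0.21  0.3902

72.78

σ√T = 0.37·√0.25 = 0.1850
ln(S/K) + (r + σ²/2)T = ln(366/370) + (0.033 + 0.37²/2)·0.25 = -0.0109 + 0.0254 = 0.0145
d₁ = 0.0145 / 0.1850 = 0.0783 → 0.08
√T = √0.25 = 0.5000
φ(d₁) = φ(0.08) = 0.3977
vega = S·φ(d₁)·√T = 366·0.3977·0.5000 = 72.7791
(The call has the same vega.)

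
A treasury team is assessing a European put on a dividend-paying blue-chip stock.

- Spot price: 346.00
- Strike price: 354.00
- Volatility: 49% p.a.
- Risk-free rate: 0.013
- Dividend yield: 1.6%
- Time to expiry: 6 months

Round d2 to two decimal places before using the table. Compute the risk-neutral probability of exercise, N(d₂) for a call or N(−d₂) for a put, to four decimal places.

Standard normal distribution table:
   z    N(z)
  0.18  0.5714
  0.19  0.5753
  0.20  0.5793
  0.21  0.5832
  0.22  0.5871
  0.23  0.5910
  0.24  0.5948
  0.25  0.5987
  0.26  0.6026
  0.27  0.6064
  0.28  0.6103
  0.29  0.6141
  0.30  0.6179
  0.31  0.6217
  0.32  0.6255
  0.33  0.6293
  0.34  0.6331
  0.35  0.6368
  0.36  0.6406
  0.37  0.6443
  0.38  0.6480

0.5948

σ√T = 0.49·√0.5 = 0.3465
d₁ = [ln(346/354) + (0.013 − 0.016 + 0.49²/2)·0.5] / 0.3465 = [-0.0229 + 0.0585] / 0.3465 = 0.1029 ≈ 0.10
d₂ = d₁ − σ√T = 0.1029 − 0.3465 = -0.2435 ≈ -0.24
Pr(exercise) under Q = N(−d₂) = N(0.24) = 0.5948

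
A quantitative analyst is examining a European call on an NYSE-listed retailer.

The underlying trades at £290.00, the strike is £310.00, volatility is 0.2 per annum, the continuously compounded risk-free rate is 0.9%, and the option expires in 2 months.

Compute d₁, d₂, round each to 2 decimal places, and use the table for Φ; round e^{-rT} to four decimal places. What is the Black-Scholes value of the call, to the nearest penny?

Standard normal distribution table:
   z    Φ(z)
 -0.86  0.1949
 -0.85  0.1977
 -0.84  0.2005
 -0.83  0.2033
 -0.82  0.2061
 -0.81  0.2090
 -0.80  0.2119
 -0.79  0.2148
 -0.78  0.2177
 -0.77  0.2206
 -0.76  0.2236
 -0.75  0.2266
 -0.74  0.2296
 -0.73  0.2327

£2.78

T = 0.1667;  σ√T = 0.0816
d₁ = [ln(290/310) + (0.009 + ½·0.2²)·0.1667] / (σ√T) = (-0.0667 + 0.0048) / 0.0816 = -0.7576 ≈ -0.76
d₂ = -0.7576 − 0.0816 = -0.8393 ≈ -0.84
exp(−rT) = exp(−0.009·0.1667) = 0.9985
N(d₁) = N(-0.76) = 0.2236;  N(d₂) = N(-0.84) = 0.2005
C = 290·0.2236 − 310·0.9985·0.2005 = 64.8440 − 62.0618 = 2.7822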